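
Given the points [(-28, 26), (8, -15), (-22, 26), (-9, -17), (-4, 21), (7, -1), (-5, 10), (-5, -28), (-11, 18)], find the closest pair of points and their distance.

Computing all pairwise distances among 9 points:

d((-28, 26), (8, -15)) = 54.5619
d((-28, 26), (-22, 26)) = 6.0 <-- minimum
d((-28, 26), (-9, -17)) = 47.0106
d((-28, 26), (-4, 21)) = 24.5153
d((-28, 26), (7, -1)) = 44.2041
d((-28, 26), (-5, 10)) = 28.0179
d((-28, 26), (-5, -28)) = 58.6941
d((-28, 26), (-11, 18)) = 18.7883
d((8, -15), (-22, 26)) = 50.8035
d((8, -15), (-9, -17)) = 17.1172
d((8, -15), (-4, 21)) = 37.9473
d((8, -15), (7, -1)) = 14.0357
d((8, -15), (-5, 10)) = 28.178
d((8, -15), (-5, -28)) = 18.3848
d((8, -15), (-11, 18)) = 38.0789
d((-22, 26), (-9, -17)) = 44.9222
d((-22, 26), (-4, 21)) = 18.6815
d((-22, 26), (7, -1)) = 39.6232
d((-22, 26), (-5, 10)) = 23.3452
d((-22, 26), (-5, -28)) = 56.6127
d((-22, 26), (-11, 18)) = 13.6015
d((-9, -17), (-4, 21)) = 38.3275
d((-9, -17), (7, -1)) = 22.6274
d((-9, -17), (-5, 10)) = 27.2947
d((-9, -17), (-5, -28)) = 11.7047
d((-9, -17), (-11, 18)) = 35.0571
d((-4, 21), (7, -1)) = 24.5967
d((-4, 21), (-5, 10)) = 11.0454
d((-4, 21), (-5, -28)) = 49.0102
d((-4, 21), (-11, 18)) = 7.6158
d((7, -1), (-5, 10)) = 16.2788
d((7, -1), (-5, -28)) = 29.5466
d((7, -1), (-11, 18)) = 26.1725
d((-5, 10), (-5, -28)) = 38.0
d((-5, 10), (-11, 18)) = 10.0
d((-5, -28), (-11, 18)) = 46.3897

Closest pair: (-28, 26) and (-22, 26) with distance 6.0

The closest pair is (-28, 26) and (-22, 26) with Euclidean distance 6.0. For 9 points, brute-force pairwise comparison is shown above. For large n, the divide-and-conquer algorithm (sort by x, recurse on halves, check the dividing strip) achieves O(n log n).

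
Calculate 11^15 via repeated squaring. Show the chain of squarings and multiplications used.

Computing 11^15 by squaring (build up from 11^1; each line after the first costs one multiplication):

11^1 = 11
11^2 = (11^1)^2 = 11^2 = 121
11^3 = 11 * 11^2 = 11 * 121 = 1331
11^6 = (11^3)^2 = 1331^2 = 1771561
11^7 = 11 * 11^6 = 11 * 1771561 = 19487171
11^14 = (11^7)^2 = 19487171^2 = 379749833583241
11^15 = 11 * 11^14 = 11 * 379749833583241 = 4177248169415651

Result: 4177248169415651
Multiplications needed: 6 (6 lines after 11^1)

11^15 = 4177248169415651. Using exponentiation by squaring, this requires 6 multiplications. The key idea: if the exponent is even, square the half-power; if odd, multiply by the base once.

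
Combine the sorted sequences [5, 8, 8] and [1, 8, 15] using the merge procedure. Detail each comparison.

Merging process:

Compare 5 vs 1: take 1 from right. Merged: [1]
Compare 5 vs 8: take 5 from left. Merged: [1, 5]
Compare 8 vs 8: take 8 from left. Merged: [1, 5, 8]
Compare 8 vs 8: take 8 from left. Merged: [1, 5, 8, 8]
Append remaining from right: [8, 15]. Merged: [1, 5, 8, 8, 8, 15]

Final merged array: [1, 5, 8, 8, 8, 15]
Total comparisons: 4

The merged array is [1, 5, 8, 8, 8, 15], requiring 4 comparisons. The merge step runs in O(n) time where n is the total number of elements.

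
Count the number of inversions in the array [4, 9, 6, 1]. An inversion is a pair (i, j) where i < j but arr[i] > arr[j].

Finding inversions in [4, 9, 6, 1]:

(0, 3): arr[0]=4 > arr[3]=1
(1, 2): arr[1]=9 > arr[2]=6
(1, 3): arr[1]=9 > arr[3]=1
(2, 3): arr[2]=6 > arr[3]=1

Total inversions: 4

The array has 4 inversion(s): (0,3), (1,2), (1,3), (2,3). Each pair (i,j) satisfies i < j and arr[i] > arr[j].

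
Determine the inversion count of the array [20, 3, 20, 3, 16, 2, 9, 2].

Finding inversions in [20, 3, 20, 3, 16, 2, 9, 2]:

(0, 1): arr[0]=20 > arr[1]=3
(0, 3): arr[0]=20 > arr[3]=3
(0, 4): arr[0]=20 > arr[4]=16
(0, 5): arr[0]=20 > arr[5]=2
(0, 6): arr[0]=20 > arr[6]=9
(0, 7): arr[0]=20 > arr[7]=2
(1, 5): arr[1]=3 > arr[5]=2
(1, 7): arr[1]=3 > arr[7]=2
(2, 3): arr[2]=20 > arr[3]=3
(2, 4): arr[2]=20 > arr[4]=16
(2, 5): arr[2]=20 > arr[5]=2
(2, 6): arr[2]=20 > arr[6]=9
(2, 7): arr[2]=20 > arr[7]=2
(3, 5): arr[3]=3 > arr[5]=2
(3, 7): arr[3]=3 > arr[7]=2
(4, 5): arr[4]=16 > arr[5]=2
(4, 6): arr[4]=16 > arr[6]=9
(4, 7): arr[4]=16 > arr[7]=2
(6, 7): arr[6]=9 > arr[7]=2

Total inversions: 19

The array has 19 inversion(s): (0,1), (0,3), (0,4), (0,5), (0,6), (0,7), (1,5), (1,7), (2,3), (2,4), (2,5), (2,6), (2,7), (3,5), (3,7), (4,5), (4,6), (4,7), (6,7). Each pair (i,j) satisfies i < j and arr[i] > arr[j].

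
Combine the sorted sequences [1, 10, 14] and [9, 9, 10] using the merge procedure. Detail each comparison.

Merging process:

Compare 1 vs 9: take 1 from left. Merged: [1]
Compare 10 vs 9: take 9 from right. Merged: [1, 9]
Compare 10 vs 9: take 9 from right. Merged: [1, 9, 9]
Compare 10 vs 10: take 10 from left. Merged: [1, 9, 9, 10]
Compare 14 vs 10: take 10 from right. Merged: [1, 9, 9, 10, 10]
Append remaining from left: [14]. Merged: [1, 9, 9, 10, 10, 14]

Final merged array: [1, 9, 9, 10, 10, 14]
Total comparisons: 5

The merged array is [1, 9, 9, 10, 10, 14], requiring 5 comparisons. The merge step runs in O(n) time where n is the total number of elements.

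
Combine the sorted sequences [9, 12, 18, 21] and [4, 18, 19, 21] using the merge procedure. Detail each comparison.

Merging process:

Compare 9 vs 4: take 4 from right. Merged: [4]
Compare 9 vs 18: take 9 from left. Merged: [4, 9]
Compare 12 vs 18: take 12 from left. Merged: [4, 9, 12]
Compare 18 vs 18: take 18 from left. Merged: [4, 9, 12, 18]
Compare 21 vs 18: take 18 from right. Merged: [4, 9, 12, 18, 18]
Compare 21 vs 19: take 19 from right. Merged: [4, 9, 12, 18, 18, 19]
Compare 21 vs 21: take 21 from left. Merged: [4, 9, 12, 18, 18, 19, 21]
Append remaining from right: [21]. Merged: [4, 9, 12, 18, 18, 19, 21, 21]

Final merged array: [4, 9, 12, 18, 18, 19, 21, 21]
Total comparisons: 7

The merged array is [4, 9, 12, 18, 18, 19, 21, 21], requiring 7 comparisons. The merge step runs in O(n) time where n is the total number of elements.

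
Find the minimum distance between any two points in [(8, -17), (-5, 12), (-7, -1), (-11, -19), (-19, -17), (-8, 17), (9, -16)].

Computing all pairwise distances among 7 points:

d((8, -17), (-5, 12)) = 31.7805
d((8, -17), (-7, -1)) = 21.9317
d((8, -17), (-11, -19)) = 19.105
d((8, -17), (-19, -17)) = 27.0
d((8, -17), (-8, 17)) = 37.5766
d((8, -17), (9, -16)) = 1.4142 <-- minimum
d((-5, 12), (-7, -1)) = 13.1529
d((-5, 12), (-11, -19)) = 31.5753
d((-5, 12), (-19, -17)) = 32.2025
d((-5, 12), (-8, 17)) = 5.831
d((-5, 12), (9, -16)) = 31.305
d((-7, -1), (-11, -19)) = 18.4391
d((-7, -1), (-19, -17)) = 20.0
d((-7, -1), (-8, 17)) = 18.0278
d((-7, -1), (9, -16)) = 21.9317
d((-11, -19), (-19, -17)) = 8.2462
d((-11, -19), (-8, 17)) = 36.1248
d((-11, -19), (9, -16)) = 20.2237
d((-19, -17), (-8, 17)) = 35.7351
d((-19, -17), (9, -16)) = 28.0179
d((-8, 17), (9, -16)) = 37.1214

Closest pair: (8, -17) and (9, -16) with distance 1.4142

The closest pair is (8, -17) and (9, -16) with Euclidean distance 1.4142. For 7 points, brute-force pairwise comparison is shown above. For large n, the divide-and-conquer algorithm (sort by x, recurse on halves, check the dividing strip) achieves O(n log n).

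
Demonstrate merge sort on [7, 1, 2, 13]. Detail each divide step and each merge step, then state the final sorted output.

Merge sort trace:

Split: [7, 1, 2, 13] -> [7, 1] and [2, 13]
  Split: [7, 1] -> [7] and [1]
  Merge: [7] + [1] -> [1, 7]
  Split: [2, 13] -> [2] and [13]
  Merge: [2] + [13] -> [2, 13]
Merge: [1, 7] + [2, 13] -> [1, 2, 7, 13]

Final sorted array: [1, 2, 7, 13]

The merge sort proceeds by recursively splitting the array and merging sorted halves.
After all merges, the sorted array is [1, 2, 7, 13].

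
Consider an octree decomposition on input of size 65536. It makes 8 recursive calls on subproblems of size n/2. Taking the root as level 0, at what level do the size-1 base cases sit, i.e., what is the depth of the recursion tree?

For divide and conquer with division factor 2:

Problem sizes at each level:
Level 0: 65536
Level 1: 32768
Level 2: 16384
Level 3: 8192
Level 4: 4096
Level 5: 2048
Level 6: 1024
Level 7: 512
Level 8: 256
Level 9: 128
Level 10: 64
Level 11: 32
Level 12: 16
Level 13: 8
Level 14: 4
Level 15: 2
Level 16: 1

The root is level 0 and the size-1 base case is level 16 (the tree spans levels 0 through 16, i.e. 17 levels counting the root), so the depth is the number of divisions: log_2(65536) = 16

The recursion tree depth is log_2(65536) = 16. At each level, the problem size is divided by 2, so it takes 16 divisions to reduce to a base case of size 1. The algorithm makes 8 recursive calls at each level.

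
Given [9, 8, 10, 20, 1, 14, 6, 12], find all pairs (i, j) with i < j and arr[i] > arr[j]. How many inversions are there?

Finding inversions in [9, 8, 10, 20, 1, 14, 6, 12]:

(0, 1): arr[0]=9 > arr[1]=8
(0, 4): arr[0]=9 > arr[4]=1
(0, 6): arr[0]=9 > arr[6]=6
(1, 4): arr[1]=8 > arr[4]=1
(1, 6): arr[1]=8 > arr[6]=6
(2, 4): arr[2]=10 > arr[4]=1
(2, 6): arr[2]=10 > arr[6]=6
(3, 4): arr[3]=20 > arr[4]=1
(3, 5): arr[3]=20 > arr[5]=14
(3, 6): arr[3]=20 > arr[6]=6
(3, 7): arr[3]=20 > arr[7]=12
(5, 6): arr[5]=14 > arr[6]=6
(5, 7): arr[5]=14 > arr[7]=12

Total inversions: 13

The array has 13 inversion(s): (0,1), (0,4), (0,6), (1,4), (1,6), (2,4), (2,6), (3,4), (3,5), (3,6), (3,7), (5,6), (5,7). Each pair (i,j) satisfies i < j and arr[i] > arr[j].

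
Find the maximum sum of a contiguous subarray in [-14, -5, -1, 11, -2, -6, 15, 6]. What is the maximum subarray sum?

Using Kadane's algorithm on [-14, -5, -1, 11, -2, -6, 15, 6]:

Scanning through the array:
Position 1 (value -5): max_ending_here = -5, max_so_far = -5
Position 2 (value -1): max_ending_here = -1, max_so_far = -1
Position 3 (value 11): max_ending_here = 11, max_so_far = 11
Position 4 (value -2): max_ending_here = 9, max_so_far = 11
Position 5 (value -6): max_ending_here = 3, max_so_far = 11
Position 6 (value 15): max_ending_here = 18, max_so_far = 18
Position 7 (value 6): max_ending_here = 24, max_so_far = 24

Maximum subarray: [11, -2, -6, 15, 6]
Maximum sum: 24

The maximum subarray is [11, -2, -6, 15, 6] with sum 24. This subarray runs from index 3 to index 7.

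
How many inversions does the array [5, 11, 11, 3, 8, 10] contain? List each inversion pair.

Finding inversions in [5, 11, 11, 3, 8, 10]:

(0, 3): arr[0]=5 > arr[3]=3
(1, 3): arr[1]=11 > arr[3]=3
(1, 4): arr[1]=11 > arr[4]=8
(1, 5): arr[1]=11 > arr[5]=10
(2, 3): arr[2]=11 > arr[3]=3
(2, 4): arr[2]=11 > arr[4]=8
(2, 5): arr[2]=11 > arr[5]=10

Total inversions: 7

The array has 7 inversion(s): (0,3), (1,3), (1,4), (1,5), (2,3), (2,4), (2,5). Each pair (i,j) satisfies i < j and arr[i] > arr[j].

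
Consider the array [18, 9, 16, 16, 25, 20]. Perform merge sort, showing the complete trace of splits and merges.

Merge sort trace:

Split: [18, 9, 16, 16, 25, 20] -> [18, 9, 16] and [16, 25, 20]
  Split: [18, 9, 16] -> [18] and [9, 16]
    Split: [9, 16] -> [9] and [16]
    Merge: [9] + [16] -> [9, 16]
  Merge: [18] + [9, 16] -> [9, 16, 18]
  Split: [16, 25, 20] -> [16] and [25, 20]
    Split: [25, 20] -> [25] and [20]
    Merge: [25] + [20] -> [20, 25]
  Merge: [16] + [20, 25] -> [16, 20, 25]
Merge: [9, 16, 18] + [16, 20, 25] -> [9, 16, 16, 18, 20, 25]

Final sorted array: [9, 16, 16, 18, 20, 25]

The merge sort proceeds by recursively splitting the array and merging sorted halves.
After all merges, the sorted array is [9, 16, 16, 18, 20, 25].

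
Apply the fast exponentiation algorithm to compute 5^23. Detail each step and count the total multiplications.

Computing 5^23 by squaring (build up from 5^1; each line after the first costs one multiplication):

5^1 = 5
5^2 = (5^1)^2 = 5^2 = 25
5^4 = (5^2)^2 = 25^2 = 625
5^5 = 5 * 5^4 = 5 * 625 = 3125
5^10 = (5^5)^2 = 3125^2 = 9765625
5^11 = 5 * 5^10 = 5 * 9765625 = 48828125
5^22 = (5^11)^2 = 48828125^2 = 2384185791015625
5^23 = 5 * 5^22 = 5 * 2384185791015625 = 11920928955078125

Result: 11920928955078125
Multiplications needed: 7 (7 lines after 5^1)

5^23 = 11920928955078125. Using exponentiation by squaring, this requires 7 multiplications. The key idea: if the exponent is even, square the half-power; if odd, multiply by the base once.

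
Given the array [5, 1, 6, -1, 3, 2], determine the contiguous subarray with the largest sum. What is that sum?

Using Kadane's algorithm on [5, 1, 6, -1, 3, 2]:

Scanning through the array:
Position 1 (value 1): max_ending_here = 6, max_so_far = 6
Position 2 (value 6): max_ending_here = 12, max_so_far = 12
Position 3 (value -1): max_ending_here = 11, max_so_far = 12
Position 4 (value 3): max_ending_here = 14, max_so_far = 14
Position 5 (value 2): max_ending_here = 16, max_so_far = 16

Maximum subarray: [5, 1, 6, -1, 3, 2]
Maximum sum: 16

The maximum subarray is [5, 1, 6, -1, 3, 2] with sum 16. This subarray runs from index 0 to index 5.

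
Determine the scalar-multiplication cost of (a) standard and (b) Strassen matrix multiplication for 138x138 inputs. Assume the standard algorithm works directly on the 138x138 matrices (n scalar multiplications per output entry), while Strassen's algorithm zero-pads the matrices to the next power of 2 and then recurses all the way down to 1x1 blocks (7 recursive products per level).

Matrix multiplication for 138x138 matrices:

Strassen's algorithm requires power-of-2 dimensions. Pad 138x138 to 256x256 (next power of 2).

Standard algorithm: 138^3 = 2628072 multiplications
Strassen's algorithm: 7^(log2(256)) = 7^8 = 5764801 multiplications
Difference: 2628072 - 5764801 = -3136729 (Strassen uses MORE here due to padding overhead — for small or just-over-power-of-2 n, padding can outweigh the per-level savings)

Standard: 2628072 multiplications (138^3). Strassen: 5764801 multiplications (7^8, after padding to 256x256). Strassen reduces 8 recursive multiplications to 7 at each level.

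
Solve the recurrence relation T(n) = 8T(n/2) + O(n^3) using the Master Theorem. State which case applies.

Master Theorem for T(n) = 8T(n/2) + O(n^3):

a = 8, b = 2, c = 3
log_b(a) = log_2(8) = 3.0000

Case 2: c = 3 = log_2(8) = 3.0000
T(n) = O(n^3 log n) = O(n^3 log n)

For T(n) = 8T(n/2) + O(n^3): log_2(8) = 3.0000. This is Case 2 of the Master Theorem (c = log_b(a), equal work at all levels), giving O(n^3 log n).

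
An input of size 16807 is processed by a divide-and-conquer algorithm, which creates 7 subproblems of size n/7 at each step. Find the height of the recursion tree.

For divide and conquer with division factor 7:

Problem sizes at each level:
Level 0: 16807
Level 1: 2401
Level 2: 343
Level 3: 49
Level 4: 7
Level 5: 1

The root is level 0 and the size-1 base case is level 5 (the tree spans levels 0 through 5, i.e. 6 levels counting the root), so the depth is the number of divisions: log_7(16807) = 5

The recursion tree depth is log_7(16807) = 5. At each level, the problem size is divided by 7, so it takes 5 divisions to reduce to a base case of size 1. The algorithm makes 7 recursive calls at each level.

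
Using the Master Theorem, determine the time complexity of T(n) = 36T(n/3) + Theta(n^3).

Master Theorem for T(n) = 36T(n/3) + O(n^3):

a = 36, b = 3, c = 3
log_b(a) = log_3(36) = 3.2619

Case 1: c = 3 < log_3(36) = 3.2619
T(n) = O(n^(log_3 36))

For T(n) = 36T(n/3) + O(n^3): log_3(36) = 3.2619. This is Case 1 of the Master Theorem (c < log_b(a), work dominated by leaves), giving O(n^(log_3 36)).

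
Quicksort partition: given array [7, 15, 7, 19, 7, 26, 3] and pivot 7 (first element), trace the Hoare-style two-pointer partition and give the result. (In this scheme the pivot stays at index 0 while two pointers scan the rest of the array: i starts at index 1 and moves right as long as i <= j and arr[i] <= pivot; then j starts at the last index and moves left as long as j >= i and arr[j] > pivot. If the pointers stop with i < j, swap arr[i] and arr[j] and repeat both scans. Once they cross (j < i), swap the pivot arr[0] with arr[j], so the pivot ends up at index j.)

Hoare-style two-pointer partition with pivot = 7:

Initial array: [7, 15, 7, 19, 7, 26, 3]

Pointers start at i = 1, j = 6.
i stops at index 1 (arr[1]=15 > 7), j stops at index 6 (arr[6]=3 <= 7): swap arr[1] and arr[6], array becomes [7, 3, 7, 19, 7, 26, 15]
i stops at index 3 (arr[3]=19 > 7), j stops at index 4 (arr[4]=7 <= 7): swap arr[3] and arr[4], array becomes [7, 3, 7, 7, 19, 26, 15]
i ends at 4, j ends at 3: the pointers have crossed (j < i), so scanning stops.

Swap pivot arr[0] with arr[3] to place pivot at position 3: [7, 3, 7, 7, 19, 26, 15]
Pivot position: 3

After partitioning with pivot 7, the array becomes [7, 3, 7, 7, 19, 26, 15]. The pivot is placed at index 3. All elements to the left of the pivot are <= 7, and all elements to the right are > 7.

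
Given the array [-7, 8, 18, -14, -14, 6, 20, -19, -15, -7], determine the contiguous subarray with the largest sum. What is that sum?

Using Kadane's algorithm on [-7, 8, 18, -14, -14, 6, 20, -19, -15, -7]:

Scanning through the array:
Position 1 (value 8): max_ending_here = 8, max_so_far = 8
Position 2 (value 18): max_ending_here = 26, max_so_far = 26
Position 3 (value -14): max_ending_here = 12, max_so_far = 26
Position 4 (value -14): max_ending_here = -2, max_so_far = 26
Position 5 (value 6): max_ending_here = 6, max_so_far = 26
Position 6 (value 20): max_ending_here = 26, max_so_far = 26
Position 7 (value -19): max_ending_here = 7, max_so_far = 26
Position 8 (value -15): max_ending_here = -8, max_so_far = 26
Position 9 (value -7): max_ending_here = -7, max_so_far = 26

Maximum subarray: [8, 18]
Maximum sum: 26

The maximum subarray is [8, 18] with sum 26. This subarray runs from index 1 to index 2.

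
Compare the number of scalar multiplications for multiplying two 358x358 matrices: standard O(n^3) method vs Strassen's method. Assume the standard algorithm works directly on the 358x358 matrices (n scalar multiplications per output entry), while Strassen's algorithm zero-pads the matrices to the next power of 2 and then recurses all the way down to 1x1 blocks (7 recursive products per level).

Matrix multiplication for 358x358 matrices:

Strassen's algorithm requires power-of-2 dimensions. Pad 358x358 to 512x512 (next power of 2).

Standard algorithm: 358^3 = 45882712 multiplications
Strassen's algorithm: 7^(log2(512)) = 7^9 = 40353607 multiplications
Savings: 45882712 - 40353607 = 5529105 multiplications

Standard: 45882712 multiplications (358^3). Strassen: 40353607 multiplications (7^9, after padding to 512x512). Strassen reduces 8 recursive multiplications to 7 at each level.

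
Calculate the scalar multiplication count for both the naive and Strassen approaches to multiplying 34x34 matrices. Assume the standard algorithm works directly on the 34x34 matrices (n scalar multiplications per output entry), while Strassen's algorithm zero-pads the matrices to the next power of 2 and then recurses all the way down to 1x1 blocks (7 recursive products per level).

Matrix multiplication for 34x34 matrices:

Strassen's algorithm requires power-of-2 dimensions. Pad 34x34 to 64x64 (next power of 2).

Standard algorithm: 34^3 = 39304 multiplications
Strassen's algorithm: 7^(log2(64)) = 7^6 = 117649 multiplications
Difference: 39304 - 117649 = -78345 (Strassen uses MORE here due to padding overhead — for small or just-over-power-of-2 n, padding can outweigh the per-level savings)

Standard: 39304 multiplications (34^3). Strassen: 117649 multiplications (7^6, after padding to 64x64). Strassen reduces 8 recursive multiplications to 7 at each level.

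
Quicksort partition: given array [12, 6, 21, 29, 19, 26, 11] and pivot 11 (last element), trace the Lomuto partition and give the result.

Lomuto partition with pivot = 11:

Initial array: [12, 6, 21, 29, 19, 26, 11]

arr[0]=12 > 11: no swap
arr[1]=6 <= 11: swap with position 0, array becomes [6, 12, 21, 29, 19, 26, 11]
arr[2]=21 > 11: no swap
arr[3]=29 > 11: no swap
arr[4]=19 > 11: no swap
arr[5]=26 > 11: no swap

Place pivot at position 1: [6, 11, 21, 29, 19, 26, 12]
Pivot position: 1

After partitioning with pivot 11, the array becomes [6, 11, 21, 29, 19, 26, 12]. The pivot is placed at index 1. All elements to the left of the pivot are <= 11, and all elements to the right are > 11.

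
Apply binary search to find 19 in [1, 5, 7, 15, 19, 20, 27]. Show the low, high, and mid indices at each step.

Binary search for 19 in [1, 5, 7, 15, 19, 20, 27]:

lo=0, hi=6, mid=3, arr[mid]=15 -> 15 < 19, search right half
lo=4, hi=6, mid=5, arr[mid]=20 -> 20 > 19, search left half
lo=4, hi=4, mid=4, arr[mid]=19 -> Found target at index 4!

Binary search finds 19 at index 4 after 3 comparisons. The search repeatedly halves the search space by comparing with the middle element.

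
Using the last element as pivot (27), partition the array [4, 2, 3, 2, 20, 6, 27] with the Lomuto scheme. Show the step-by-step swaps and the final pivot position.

Lomuto partition with pivot = 27:

Initial array: [4, 2, 3, 2, 20, 6, 27]

arr[0]=4 <= 27: swap with position 0, array becomes [4, 2, 3, 2, 20, 6, 27]
arr[1]=2 <= 27: swap with position 1, array becomes [4, 2, 3, 2, 20, 6, 27]
arr[2]=3 <= 27: swap with position 2, array becomes [4, 2, 3, 2, 20, 6, 27]
arr[3]=2 <= 27: swap with position 3, array becomes [4, 2, 3, 2, 20, 6, 27]
arr[4]=20 <= 27: swap with position 4, array becomes [4, 2, 3, 2, 20, 6, 27]
arr[5]=6 <= 27: swap with position 5, array becomes [4, 2, 3, 2, 20, 6, 27]

Place pivot at position 6: [4, 2, 3, 2, 20, 6, 27]
Pivot position: 6

After partitioning with pivot 27, the array becomes [4, 2, 3, 2, 20, 6, 27]. The pivot is placed at index 6. All elements to the left of the pivot are <= 27, and all elements to the right are > 27.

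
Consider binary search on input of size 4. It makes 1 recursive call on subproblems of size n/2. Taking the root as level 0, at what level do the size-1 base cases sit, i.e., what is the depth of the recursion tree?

For divide and conquer with division factor 2:

Problem sizes at each level:
Level 0: 4
Level 1: 2
Level 2: 1

The root is level 0 and the size-1 base case is level 2 (the tree spans levels 0 through 2, i.e. 3 levels counting the root), so the depth is the number of divisions: log_2(4) = 2

The recursion tree depth is log_2(4) = 2. At each level, the problem size is divided by 2, so it takes 2 divisions to reduce to a base case of size 1. The algorithm makes 1 recursive call at each level.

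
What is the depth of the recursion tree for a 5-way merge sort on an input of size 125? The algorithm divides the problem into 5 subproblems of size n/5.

For divide and conquer with division factor 5:

Problem sizes at each level:
Level 0: 125
Level 1: 25
Level 2: 5
Level 3: 1

The root is level 0 and the size-1 base case is level 3 (the tree spans levels 0 through 3, i.e. 4 levels counting the root), so the depth is the number of divisions: log_5(125) = 3

The recursion tree depth is log_5(125) = 3. At each level, the problem size is divided by 5, so it takes 3 divisions to reduce to a base case of size 1. The algorithm makes 5 recursive calls at each level.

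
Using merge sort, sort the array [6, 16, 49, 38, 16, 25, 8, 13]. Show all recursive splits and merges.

Merge sort trace:

Split: [6, 16, 49, 38, 16, 25, 8, 13] -> [6, 16, 49, 38] and [16, 25, 8, 13]
  Split: [6, 16, 49, 38] -> [6, 16] and [49, 38]
    Split: [6, 16] -> [6] and [16]
    Merge: [6] + [16] -> [6, 16]
    Split: [49, 38] -> [49] and [38]
    Merge: [49] + [38] -> [38, 49]
  Merge: [6, 16] + [38, 49] -> [6, 16, 38, 49]
  Split: [16, 25, 8, 13] -> [16, 25] and [8, 13]
    Split: [16, 25] -> [16] and [25]
    Merge: [16] + [25] -> [16, 25]
    Split: [8, 13] -> [8] and [13]
    Merge: [8] + [13] -> [8, 13]
  Merge: [16, 25] + [8, 13] -> [8, 13, 16, 25]
Merge: [6, 16, 38, 49] + [8, 13, 16, 25] -> [6, 8, 13, 16, 16, 25, 38, 49]

Final sorted array: [6, 8, 13, 16, 16, 25, 38, 49]

The merge sort proceeds by recursively splitting the array and merging sorted halves.
After all merges, the sorted array is [6, 8, 13, 16, 16, 25, 38, 49].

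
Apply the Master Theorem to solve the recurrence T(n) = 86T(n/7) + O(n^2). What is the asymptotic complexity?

Master Theorem for T(n) = 86T(n/7) + O(n^2):

a = 86, b = 7, c = 2
log_b(a) = log_7(86) = 2.2891

Case 1: c = 2 < log_7(86) = 2.2891
T(n) = O(n^(log_7 86))

For T(n) = 86T(n/7) + O(n^2): log_7(86) = 2.2891. This is Case 1 of the Master Theorem (c < log_b(a), work dominated by leaves), giving O(n^(log_7 86)).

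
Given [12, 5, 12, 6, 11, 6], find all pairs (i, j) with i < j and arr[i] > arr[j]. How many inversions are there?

Finding inversions in [12, 5, 12, 6, 11, 6]:

(0, 1): arr[0]=12 > arr[1]=5
(0, 3): arr[0]=12 > arr[3]=6
(0, 4): arr[0]=12 > arr[4]=11
(0, 5): arr[0]=12 > arr[5]=6
(2, 3): arr[2]=12 > arr[3]=6
(2, 4): arr[2]=12 > arr[4]=11
(2, 5): arr[2]=12 > arr[5]=6
(4, 5): arr[4]=11 > arr[5]=6

Total inversions: 8

The array has 8 inversion(s): (0,1), (0,3), (0,4), (0,5), (2,3), (2,4), (2,5), (4,5). Each pair (i,j) satisfies i < j and arr[i] > arr[j].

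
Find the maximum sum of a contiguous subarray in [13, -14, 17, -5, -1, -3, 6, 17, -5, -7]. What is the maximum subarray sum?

Using Kadane's algorithm on [13, -14, 17, -5, -1, -3, 6, 17, -5, -7]:

Scanning through the array:
Position 1 (value -14): max_ending_here = -1, max_so_far = 13
Position 2 (value 17): max_ending_here = 17, max_so_far = 17
Position 3 (value -5): max_ending_here = 12, max_so_far = 17
Position 4 (value -1): max_ending_here = 11, max_so_far = 17
Position 5 (value -3): max_ending_here = 8, max_so_far = 17
Position 6 (value 6): max_ending_here = 14, max_so_far = 17
Position 7 (value 17): max_ending_here = 31, max_so_far = 31
Position 8 (value -5): max_ending_here = 26, max_so_far = 31
Position 9 (value -7): max_ending_here = 19, max_so_far = 31

Maximum subarray: [17, -5, -1, -3, 6, 17]
Maximum sum: 31

The maximum subarray is [17, -5, -1, -3, 6, 17] with sum 31. This subarray runs from index 2 to index 7.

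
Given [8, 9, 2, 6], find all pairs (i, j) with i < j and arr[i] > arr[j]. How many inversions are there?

Finding inversions in [8, 9, 2, 6]:

(0, 2): arr[0]=8 > arr[2]=2
(0, 3): arr[0]=8 > arr[3]=6
(1, 2): arr[1]=9 > arr[2]=2
(1, 3): arr[1]=9 > arr[3]=6

Total inversions: 4

The array has 4 inversion(s): (0,2), (0,3), (1,2), (1,3). Each pair (i,j) satisfies i < j and arr[i] > arr[j].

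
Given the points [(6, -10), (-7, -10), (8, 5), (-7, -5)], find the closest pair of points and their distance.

Computing all pairwise distances among 4 points:

d((6, -10), (-7, -10)) = 13.0
d((6, -10), (8, 5)) = 15.1327
d((6, -10), (-7, -5)) = 13.9284
d((-7, -10), (8, 5)) = 21.2132
d((-7, -10), (-7, -5)) = 5.0 <-- minimum
d((8, 5), (-7, -5)) = 18.0278

Closest pair: (-7, -10) and (-7, -5) with distance 5.0

The closest pair is (-7, -10) and (-7, -5) with Euclidean distance 5.0. For 4 points, brute-force pairwise comparison is shown above. For large n, the divide-and-conquer algorithm (sort by x, recurse on halves, check the dividing strip) achieves O(n log n).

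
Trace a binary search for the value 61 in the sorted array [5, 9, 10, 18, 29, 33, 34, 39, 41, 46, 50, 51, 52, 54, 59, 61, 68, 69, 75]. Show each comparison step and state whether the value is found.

Binary search for 61 in [5, 9, 10, 18, 29, 33, 34, 39, 41, 46, 50, 51, 52, 54, 59, 61, 68, 69, 75]:

lo=0, hi=18, mid=9, arr[mid]=46 -> 46 < 61, search right half
lo=10, hi=18, mid=14, arr[mid]=59 -> 59 < 61, search right half
lo=15, hi=18, mid=16, arr[mid]=68 -> 68 > 61, search left half
lo=15, hi=15, mid=15, arr[mid]=61 -> Found target at index 15!

Binary search finds 61 at index 15 after 4 comparisons. The search repeatedly halves the search space by comparing with the middle element.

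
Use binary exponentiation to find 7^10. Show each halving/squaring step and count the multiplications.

Computing 7^10 by squaring (build up from 7^1; each line after the first costs one multiplication):

7^1 = 7
7^2 = (7^1)^2 = 7^2 = 49
7^4 = (7^2)^2 = 49^2 = 2401
7^5 = 7 * 7^4 = 7 * 2401 = 16807
7^10 = (7^5)^2 = 16807^2 = 282475249

Result: 282475249
Multiplications needed: 4 (4 lines after 7^1)

7^10 = 282475249. Using exponentiation by squaring, this requires 4 multiplications. The key idea: if the exponent is even, square the half-power; if odd, multiply by the base once.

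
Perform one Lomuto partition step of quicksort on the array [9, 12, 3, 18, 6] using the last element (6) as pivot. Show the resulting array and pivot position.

Lomuto partition with pivot = 6:

Initial array: [9, 12, 3, 18, 6]

arr[0]=9 > 6: no swap
arr[1]=12 > 6: no swap
arr[2]=3 <= 6: swap with position 0, array becomes [3, 12, 9, 18, 6]
arr[3]=18 > 6: no swap

Place pivot at position 1: [3, 6, 9, 18, 12]
Pivot position: 1

After partitioning with pivot 6, the array becomes [3, 6, 9, 18, 12]. The pivot is placed at index 1. All elements to the left of the pivot are <= 6, and all elements to the right are > 6.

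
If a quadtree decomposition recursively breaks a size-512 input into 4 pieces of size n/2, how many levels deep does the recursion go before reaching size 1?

For divide and conquer with division factor 2:

Problem sizes at each level:
Level 0: 512
Level 1: 256
Level 2: 128
Level 3: 64
Level 4: 32
Level 5: 16
Level 6: 8
Level 7: 4
Level 8: 2
Level 9: 1

The root is level 0 and the size-1 base case is level 9 (the tree spans levels 0 through 9, i.e. 10 levels counting the root), so the depth is the number of divisions: log_2(512) = 9

The recursion tree depth is log_2(512) = 9. At each level, the problem size is divided by 2, so it takes 9 divisions to reduce to a base case of size 1. The algorithm makes 4 recursive calls at each level.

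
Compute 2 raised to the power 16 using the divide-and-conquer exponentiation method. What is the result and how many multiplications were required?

Computing 2^16 by squaring (build up from 2^1; each line after the first costs one multiplication):

2^1 = 2
2^2 = (2^1)^2 = 2^2 = 4
2^4 = (2^2)^2 = 4^2 = 16
2^8 = (2^4)^2 = 16^2 = 256
2^16 = (2^8)^2 = 256^2 = 65536

Result: 65536
Multiplications needed: 4 (4 lines after 2^1)

2^16 = 65536. Using exponentiation by squaring, this requires 4 multiplications. The key idea: if the exponent is even, square the half-power; if odd, multiply by the base once.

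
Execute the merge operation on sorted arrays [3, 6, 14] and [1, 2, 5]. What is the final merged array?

Merging process:

Compare 3 vs 1: take 1 from right. Merged: [1]
Compare 3 vs 2: take 2 from right. Merged: [1, 2]
Compare 3 vs 5: take 3 from left. Merged: [1, 2, 3]
Compare 6 vs 5: take 5 from right. Merged: [1, 2, 3, 5]
Append remaining from left: [6, 14]. Merged: [1, 2, 3, 5, 6, 14]

Final merged array: [1, 2, 3, 5, 6, 14]
Total comparisons: 4

The merged array is [1, 2, 3, 5, 6, 14], requiring 4 comparisons. The merge step runs in O(n) time where n is the total number of elements.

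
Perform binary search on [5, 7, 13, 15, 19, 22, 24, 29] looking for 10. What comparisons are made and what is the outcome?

Binary search for 10 in [5, 7, 13, 15, 19, 22, 24, 29]:

lo=0, hi=7, mid=3, arr[mid]=15 -> 15 > 10, search left half
lo=0, hi=2, mid=1, arr[mid]=7 -> 7 < 10, search right half
lo=2, hi=2, mid=2, arr[mid]=13 -> 13 > 10, search left half
lo=2 > hi=1, target 10 not found

Binary search determines that 10 is not in the array after 3 comparisons. The search space was exhausted without finding the target.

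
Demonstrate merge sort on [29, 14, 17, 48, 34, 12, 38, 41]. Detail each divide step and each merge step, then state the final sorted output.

Merge sort trace:

Split: [29, 14, 17, 48, 34, 12, 38, 41] -> [29, 14, 17, 48] and [34, 12, 38, 41]
  Split: [29, 14, 17, 48] -> [29, 14] and [17, 48]
    Split: [29, 14] -> [29] and [14]
    Merge: [29] + [14] -> [14, 29]
    Split: [17, 48] -> [17] and [48]
    Merge: [17] + [48] -> [17, 48]
  Merge: [14, 29] + [17, 48] -> [14, 17, 29, 48]
  Split: [34, 12, 38, 41] -> [34, 12] and [38, 41]
    Split: [34, 12] -> [34] and [12]
    Merge: [34] + [12] -> [12, 34]
    Split: [38, 41] -> [38] and [41]
    Merge: [38] + [41] -> [38, 41]
  Merge: [12, 34] + [38, 41] -> [12, 34, 38, 41]
Merge: [14, 17, 29, 48] + [12, 34, 38, 41] -> [12, 14, 17, 29, 34, 38, 41, 48]

Final sorted array: [12, 14, 17, 29, 34, 38, 41, 48]

The merge sort proceeds by recursively splitting the array and merging sorted halves.
After all merges, the sorted array is [12, 14, 17, 29, 34, 38, 41, 48].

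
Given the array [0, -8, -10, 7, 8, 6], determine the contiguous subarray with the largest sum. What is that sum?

Using Kadane's algorithm on [0, -8, -10, 7, 8, 6]:

Scanning through the array:
Position 1 (value -8): max_ending_here = -8, max_so_far = 0
Position 2 (value -10): max_ending_here = -10, max_so_far = 0
Position 3 (value 7): max_ending_here = 7, max_so_far = 7
Position 4 (value 8): max_ending_here = 15, max_so_far = 15
Position 5 (value 6): max_ending_here = 21, max_so_far = 21

Maximum subarray: [7, 8, 6]
Maximum sum: 21

The maximum subarray is [7, 8, 6] with sum 21. This subarray runs from index 3 to index 5.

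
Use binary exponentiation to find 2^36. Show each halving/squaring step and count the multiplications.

Computing 2^36 by squaring (build up from 2^1; each line after the first costs one multiplication):

2^1 = 2
2^2 = (2^1)^2 = 2^2 = 4
2^4 = (2^2)^2 = 4^2 = 16
2^8 = (2^4)^2 = 16^2 = 256
2^9 = 2 * 2^8 = 2 * 256 = 512
2^18 = (2^9)^2 = 512^2 = 262144
2^36 = (2^18)^2 = 262144^2 = 68719476736

Result: 68719476736
Multiplications needed: 6 (6 lines after 2^1)

2^36 = 68719476736. Using exponentiation by squaring, this requires 6 multiplications. The key idea: if the exponent is even, square the half-power; if odd, multiply by the base once.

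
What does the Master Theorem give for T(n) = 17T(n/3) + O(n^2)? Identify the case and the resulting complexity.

Master Theorem for T(n) = 17T(n/3) + O(n^2):

a = 17, b = 3, c = 2
log_b(a) = log_3(17) = 2.5789

Case 1: c = 2 < log_3(17) = 2.5789
T(n) = O(n^(log_3 17))

For T(n) = 17T(n/3) + O(n^2): log_3(17) = 2.5789. This is Case 1 of the Master Theorem (c < log_b(a), work dominated by leaves), giving O(n^(log_3 17)).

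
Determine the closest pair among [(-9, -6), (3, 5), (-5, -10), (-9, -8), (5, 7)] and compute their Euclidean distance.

Computing all pairwise distances among 5 points:

d((-9, -6), (3, 5)) = 16.2788
d((-9, -6), (-5, -10)) = 5.6569
d((-9, -6), (-9, -8)) = 2.0 <-- minimum
d((-9, -6), (5, 7)) = 19.105
d((3, 5), (-5, -10)) = 17.0
d((3, 5), (-9, -8)) = 17.6918
d((3, 5), (5, 7)) = 2.8284
d((-5, -10), (-9, -8)) = 4.4721
d((-5, -10), (5, 7)) = 19.7231
d((-9, -8), (5, 7)) = 20.5183

Closest pair: (-9, -6) and (-9, -8) with distance 2.0

The closest pair is (-9, -6) and (-9, -8) with Euclidean distance 2.0. For 5 points, brute-force pairwise comparison is shown above. For large n, the divide-and-conquer algorithm (sort by x, recurse on halves, check the dividing strip) achieves O(n log n).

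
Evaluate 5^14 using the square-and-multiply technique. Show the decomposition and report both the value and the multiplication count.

Computing 5^14 by squaring (build up from 5^1; each line after the first costs one multiplication):

5^1 = 5
5^2 = (5^1)^2 = 5^2 = 25
5^3 = 5 * 5^2 = 5 * 25 = 125
5^6 = (5^3)^2 = 125^2 = 15625
5^7 = 5 * 5^6 = 5 * 15625 = 78125
5^14 = (5^7)^2 = 78125^2 = 6103515625

Result: 6103515625
Multiplications needed: 5 (5 lines after 5^1)

5^14 = 6103515625. Using exponentiation by squaring, this requires 5 multiplications. The key idea: if the exponent is even, square the half-power; if odd, multiply by the base once.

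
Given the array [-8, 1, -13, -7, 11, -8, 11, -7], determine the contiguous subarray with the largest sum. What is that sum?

Using Kadane's algorithm on [-8, 1, -13, -7, 11, -8, 11, -7]:

Scanning through the array:
Position 1 (value 1): max_ending_here = 1, max_so_far = 1
Position 2 (value -13): max_ending_here = -12, max_so_far = 1
Position 3 (value -7): max_ending_here = -7, max_so_far = 1
Position 4 (value 11): max_ending_here = 11, max_so_far = 11
Position 5 (value -8): max_ending_here = 3, max_so_far = 11
Position 6 (value 11): max_ending_here = 14, max_so_far = 14
Position 7 (value -7): max_ending_here = 7, max_so_far = 14

Maximum subarray: [11, -8, 11]
Maximum sum: 14

The maximum subarray is [11, -8, 11] with sum 14. This subarray runs from index 4 to index 6.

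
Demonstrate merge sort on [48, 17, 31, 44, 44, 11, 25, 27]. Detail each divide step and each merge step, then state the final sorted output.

Merge sort trace:

Split: [48, 17, 31, 44, 44, 11, 25, 27] -> [48, 17, 31, 44] and [44, 11, 25, 27]
  Split: [48, 17, 31, 44] -> [48, 17] and [31, 44]
    Split: [48, 17] -> [48] and [17]
    Merge: [48] + [17] -> [17, 48]
    Split: [31, 44] -> [31] and [44]
    Merge: [31] + [44] -> [31, 44]
  Merge: [17, 48] + [31, 44] -> [17, 31, 44, 48]
  Split: [44, 11, 25, 27] -> [44, 11] and [25, 27]
    Split: [44, 11] -> [44] and [11]
    Merge: [44] + [11] -> [11, 44]
    Split: [25, 27] -> [25] and [27]
    Merge: [25] + [27] -> [25, 27]
  Merge: [11, 44] + [25, 27] -> [11, 25, 27, 44]
Merge: [17, 31, 44, 48] + [11, 25, 27, 44] -> [11, 17, 25, 27, 31, 44, 44, 48]

Final sorted array: [11, 17, 25, 27, 31, 44, 44, 48]

The merge sort proceeds by recursively splitting the array and merging sorted halves.
After all merges, the sorted array is [11, 17, 25, 27, 31, 44, 44, 48].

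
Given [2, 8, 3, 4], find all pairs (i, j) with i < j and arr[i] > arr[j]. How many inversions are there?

Finding inversions in [2, 8, 3, 4]:

(1, 2): arr[1]=8 > arr[2]=3
(1, 3): arr[1]=8 > arr[3]=4

Total inversions: 2

The array has 2 inversion(s): (1,2), (1,3). Each pair (i,j) satisfies i < j and arr[i] > arr[j].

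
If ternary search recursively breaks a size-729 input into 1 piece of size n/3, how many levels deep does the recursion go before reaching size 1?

For divide and conquer with division factor 3:

Problem sizes at each level:
Level 0: 729
Level 1: 243
Level 2: 81
Level 3: 27
Level 4: 9
Level 5: 3
Level 6: 1

The root is level 0 and the size-1 base case is level 6 (the tree spans levels 0 through 6, i.e. 7 levels counting the root), so the depth is the number of divisions: log_3(729) = 6

The recursion tree depth is log_3(729) = 6. At each level, the problem size is divided by 3, so it takes 6 divisions to reduce to a base case of size 1. The algorithm makes 1 recursive call at each level.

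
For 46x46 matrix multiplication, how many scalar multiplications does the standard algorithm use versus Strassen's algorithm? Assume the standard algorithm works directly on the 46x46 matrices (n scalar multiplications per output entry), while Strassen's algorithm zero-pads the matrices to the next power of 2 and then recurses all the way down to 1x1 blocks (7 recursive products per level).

Matrix multiplication for 46x46 matrices:

Strassen's algorithm requires power-of-2 dimensions. Pad 46x46 to 64x64 (next power of 2).

Standard algorithm: 46^3 = 97336 multiplications
Strassen's algorithm: 7^(log2(64)) = 7^6 = 117649 multiplications
Difference: 97336 - 117649 = -20313 (Strassen uses MORE here due to padding overhead — for small or just-over-power-of-2 n, padding can outweigh the per-level savings)

Standard: 97336 multiplications (46^3). Strassen: 117649 multiplications (7^6, after padding to 64x64). Strassen reduces 8 recursive multiplications to 7 at each level.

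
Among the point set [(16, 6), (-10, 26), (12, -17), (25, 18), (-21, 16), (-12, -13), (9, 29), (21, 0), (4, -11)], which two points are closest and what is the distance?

Computing all pairwise distances among 9 points:

d((16, 6), (-10, 26)) = 32.8024
d((16, 6), (12, -17)) = 23.3452
d((16, 6), (25, 18)) = 15.0
d((16, 6), (-21, 16)) = 38.3275
d((16, 6), (-12, -13)) = 33.8378
d((16, 6), (9, 29)) = 24.0416
d((16, 6), (21, 0)) = 7.8102 <-- minimum
d((16, 6), (4, -11)) = 20.8087
d((-10, 26), (12, -17)) = 48.3011
d((-10, 26), (25, 18)) = 35.9026
d((-10, 26), (-21, 16)) = 14.8661
d((-10, 26), (-12, -13)) = 39.0512
d((-10, 26), (9, 29)) = 19.2354
d((-10, 26), (21, 0)) = 40.4599
d((-10, 26), (4, -11)) = 39.5601
d((12, -17), (25, 18)) = 37.3363
d((12, -17), (-21, 16)) = 46.669
d((12, -17), (-12, -13)) = 24.3311
d((12, -17), (9, 29)) = 46.0977
d((12, -17), (21, 0)) = 19.2354
d((12, -17), (4, -11)) = 10.0
d((25, 18), (-21, 16)) = 46.0435
d((25, 18), (-12, -13)) = 48.2701
d((25, 18), (9, 29)) = 19.4165
d((25, 18), (21, 0)) = 18.4391
d((25, 18), (4, -11)) = 35.805
d((-21, 16), (-12, -13)) = 30.3645
d((-21, 16), (9, 29)) = 32.6956
d((-21, 16), (21, 0)) = 44.9444
d((-21, 16), (4, -11)) = 36.7967
d((-12, -13), (9, 29)) = 46.9574
d((-12, -13), (21, 0)) = 35.4683
d((-12, -13), (4, -11)) = 16.1245
d((9, 29), (21, 0)) = 31.3847
d((9, 29), (4, -11)) = 40.3113
d((21, 0), (4, -11)) = 20.2485

Closest pair: (16, 6) and (21, 0) with distance 7.8102

The closest pair is (16, 6) and (21, 0) with Euclidean distance 7.8102. For 9 points, brute-force pairwise comparison is shown above. For large n, the divide-and-conquer algorithm (sort by x, recurse on halves, check the dividing strip) achieves O(n log n).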